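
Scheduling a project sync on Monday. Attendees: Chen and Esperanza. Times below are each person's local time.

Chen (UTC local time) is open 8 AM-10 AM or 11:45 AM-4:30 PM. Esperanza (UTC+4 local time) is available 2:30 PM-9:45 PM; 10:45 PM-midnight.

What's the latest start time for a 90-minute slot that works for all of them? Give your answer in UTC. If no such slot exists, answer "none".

Chen in UTC: 08:00-10:00, 11:45-16:30.
Esperanza in UTC: 10:30-17:45, 18:45-20:00 (subtract 4h to convert from UTC+4).
Chen ∩ Esperanza: 11:45-16:30.
Those are the intersection windows.
The last common window of at least 90 minutes is 11:45-16:30; a 90-minute meeting can start as late as 15:00 and still end by 16:30.

15:00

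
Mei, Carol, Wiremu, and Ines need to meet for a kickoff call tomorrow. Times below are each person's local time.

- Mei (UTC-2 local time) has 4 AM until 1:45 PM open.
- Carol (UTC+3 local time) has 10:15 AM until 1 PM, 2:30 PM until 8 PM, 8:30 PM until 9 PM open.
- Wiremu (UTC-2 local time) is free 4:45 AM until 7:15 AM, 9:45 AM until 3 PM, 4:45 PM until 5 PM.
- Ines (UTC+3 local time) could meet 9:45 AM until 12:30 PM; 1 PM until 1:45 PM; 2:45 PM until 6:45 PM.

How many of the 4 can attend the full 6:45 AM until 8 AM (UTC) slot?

3

Mei in UTC: 06:00-15:45 (add 2h to convert from UTC-2).
Carol in UTC: 07:15-10:00, 11:30-17:00, 17:30-18:00 (subtract 3h to convert from UTC+3).
Wiremu in UTC: 06:45-09:15, 11:45-17:00, 18:45-19:00 (add 2h to convert from UTC-2).
Ines in UTC: 06:45-09:30, 10:00-10:45, 11:45-15:45 (subtract 3h to convert from UTC+3).
Mei, Wiremu, and Ines can make the full 06:45-08:00 slot — that's 3.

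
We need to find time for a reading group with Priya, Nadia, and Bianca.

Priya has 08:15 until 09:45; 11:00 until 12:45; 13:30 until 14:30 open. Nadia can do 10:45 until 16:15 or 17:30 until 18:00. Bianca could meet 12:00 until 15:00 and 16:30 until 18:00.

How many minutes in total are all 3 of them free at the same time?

Priya ∩ Nadia: 11:00-12:45, 13:30-14:30.
Priya ∩ Nadia ∩ Bianca: 12:00-12:45, 13:30-14:30.
Those are the intersection windows.
Summing the common windows: 45 + 60 = 105 minutes.

105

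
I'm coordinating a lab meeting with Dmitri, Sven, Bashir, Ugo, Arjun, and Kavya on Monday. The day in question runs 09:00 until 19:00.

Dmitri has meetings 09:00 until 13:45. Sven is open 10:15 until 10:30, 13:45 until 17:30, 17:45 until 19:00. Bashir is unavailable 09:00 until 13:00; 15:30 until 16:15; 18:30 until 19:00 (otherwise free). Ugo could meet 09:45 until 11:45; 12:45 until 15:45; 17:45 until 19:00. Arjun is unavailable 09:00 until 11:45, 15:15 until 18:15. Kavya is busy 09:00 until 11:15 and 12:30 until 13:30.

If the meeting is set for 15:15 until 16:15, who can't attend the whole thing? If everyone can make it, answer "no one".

Dmitri free: 13:45-19:00 (invert busy blocks within the working day).
Sven free: 10:15-10:30, 13:45-17:30, 17:45-19:00.
Bashir free: 13:00-15:30, 16:15-18:30 (invert busy blocks within the working day).
Ugo free: 09:45-11:45, 12:45-15:45, 17:45-19:00.
Arjun free: 11:45-15:15, 18:15-19:00 (invert busy blocks within the working day).
Kavya free: 11:15-12:30, 13:30-19:00 (invert busy blocks within the working day).
Dmitri: free for 15:15-16:15. Sven: free for 15:15-16:15. Bashir: not fully free for 15:15-16:15. Ugo: not fully free for 15:15-16:15. Arjun: not fully free for 15:15-16:15. Kavya: free for 15:15-16:15.

Arjun, Bashir, Ugo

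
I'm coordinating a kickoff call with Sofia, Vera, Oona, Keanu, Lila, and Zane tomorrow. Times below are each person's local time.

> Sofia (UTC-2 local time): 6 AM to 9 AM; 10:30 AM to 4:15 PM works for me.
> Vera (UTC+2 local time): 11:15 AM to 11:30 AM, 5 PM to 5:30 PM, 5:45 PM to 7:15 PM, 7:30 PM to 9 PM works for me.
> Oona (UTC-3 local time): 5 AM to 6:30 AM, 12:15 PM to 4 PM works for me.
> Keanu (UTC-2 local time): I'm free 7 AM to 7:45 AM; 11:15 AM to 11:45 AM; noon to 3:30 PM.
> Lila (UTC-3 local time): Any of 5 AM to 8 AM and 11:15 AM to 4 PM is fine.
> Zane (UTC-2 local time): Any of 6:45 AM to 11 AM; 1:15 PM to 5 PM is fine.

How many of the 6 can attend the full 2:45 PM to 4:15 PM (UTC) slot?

3

Sofia in UTC: 08:00-11:00, 12:30-18:15 (add 2h to convert from UTC-2).
Vera in UTC: 09:15-09:30, 15:00-15:30, 15:45-17:15, 17:30-19:00 (subtract 2h to convert from UTC+2).
Oona in UTC: 08:00-09:30, 15:15-19:00 (add 3h to convert from UTC-3).
Keanu in UTC: 09:00-09:45, 13:15-13:45, 14:00-17:30 (add 2h to convert from UTC-2).
Lila in UTC: 08:00-11:00, 14:15-19:00 (add 3h to convert from UTC-3).
Zane in UTC: 08:45-13:00, 15:15-19:00 (add 2h to convert from UTC-2).
Sofia, Keanu, and Lila can make the full 14:45-16:15 slot — that's 3.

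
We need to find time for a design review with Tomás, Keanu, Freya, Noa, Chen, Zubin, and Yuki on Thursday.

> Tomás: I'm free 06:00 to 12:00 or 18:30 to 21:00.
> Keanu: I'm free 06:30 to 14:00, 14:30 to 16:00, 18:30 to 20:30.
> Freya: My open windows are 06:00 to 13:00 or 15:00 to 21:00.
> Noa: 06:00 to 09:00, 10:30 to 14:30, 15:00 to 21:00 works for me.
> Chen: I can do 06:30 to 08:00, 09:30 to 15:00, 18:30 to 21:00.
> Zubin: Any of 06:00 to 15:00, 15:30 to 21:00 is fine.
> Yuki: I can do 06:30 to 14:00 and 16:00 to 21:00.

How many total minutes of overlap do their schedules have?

Tomás ∩ Keanu: 06:30-12:00, 18:30-20:30.
Tomás ∩ Keanu ∩ Freya: 06:30-12:00, 18:30-20:30.
Tomás ∩ Keanu ∩ Freya ∩ Noa: 06:30-09:00, 10:30-12:00, 18:30-20:30.
Tomás ∩ Keanu ∩ Freya ∩ Noa ∩ Chen: 06:30-08:00, 10:30-12:00, 18:30-20:30.
Tomás ∩ Keanu ∩ Freya ∩ Noa ∩ Chen ∩ Zubin: 06:30-08:00, 10:30-12:00, 18:30-20:30.
Tomás ∩ Keanu ∩ Freya ∩ Noa ∩ Chen ∩ Zubin ∩ Yuki: 06:30-08:00, 10:30-12:00, 18:30-20:30.
So the common availability across everyone is 06:30-08:00, 10:30-12:00, 18:30-20:30.
Summing the common windows: 90 + 90 + 120 = 300 minutes.

300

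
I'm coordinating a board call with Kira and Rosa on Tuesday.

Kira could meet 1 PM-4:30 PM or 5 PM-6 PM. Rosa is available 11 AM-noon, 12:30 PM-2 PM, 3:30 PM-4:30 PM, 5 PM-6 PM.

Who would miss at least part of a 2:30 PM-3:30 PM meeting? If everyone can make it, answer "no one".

Rosa

Kira: free for 14:30-15:30. Rosa: not fully free for 14:30-15:30.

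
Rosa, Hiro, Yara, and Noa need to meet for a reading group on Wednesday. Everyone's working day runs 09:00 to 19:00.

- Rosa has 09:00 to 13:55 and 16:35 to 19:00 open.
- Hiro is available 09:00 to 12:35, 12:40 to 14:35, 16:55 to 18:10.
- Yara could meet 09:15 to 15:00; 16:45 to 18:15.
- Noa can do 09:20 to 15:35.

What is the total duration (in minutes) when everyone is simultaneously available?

270

Rosa ∩ Hiro: 09:00-12:35, 12:40-13:55, 16:55-18:10.
Rosa ∩ Hiro ∩ Yara: 09:15-12:35, 12:40-13:55, 16:55-18:10.
Rosa ∩ Hiro ∩ Yara ∩ Noa: 09:20-12:35, 12:40-13:55.
So the common availability across everyone is 09:20-12:35, 12:40-13:55.
Summing the common windows: 195 + 75 = 270 minutes.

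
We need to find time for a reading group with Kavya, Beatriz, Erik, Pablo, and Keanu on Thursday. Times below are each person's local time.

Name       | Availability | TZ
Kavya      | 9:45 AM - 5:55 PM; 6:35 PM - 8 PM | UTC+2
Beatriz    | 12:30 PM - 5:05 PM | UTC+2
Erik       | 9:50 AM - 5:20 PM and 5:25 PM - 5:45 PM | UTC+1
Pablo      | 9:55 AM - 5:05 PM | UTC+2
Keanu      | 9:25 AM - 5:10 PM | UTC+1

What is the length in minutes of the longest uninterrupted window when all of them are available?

275

Kavya in UTC: 07:45-15:55, 16:35-18:00 (subtract 2h to convert from UTC+2).
Beatriz in UTC: 10:30-15:05 (subtract 2h to convert from UTC+2).
Erik in UTC: 08:50-16:20, 16:25-16:45 (subtract 1h to convert from UTC+1).
Pablo in UTC: 07:55-15:05 (subtract 2h to convert from UTC+2).
Keanu in UTC: 08:25-16:10 (subtract 1h to convert from UTC+1).
Kavya ∩ Beatriz: 10:30-15:05.
Kavya ∩ Beatriz ∩ Erik: 10:30-15:05.
Kavya ∩ Beatriz ∩ Erik ∩ Pablo: 10:30-15:05.
Kavya ∩ Beatriz ∩ Erik ∩ Pablo ∩ Keanu: 10:30-15:05.
The longest is 10:30-15:05 at 275 minutes.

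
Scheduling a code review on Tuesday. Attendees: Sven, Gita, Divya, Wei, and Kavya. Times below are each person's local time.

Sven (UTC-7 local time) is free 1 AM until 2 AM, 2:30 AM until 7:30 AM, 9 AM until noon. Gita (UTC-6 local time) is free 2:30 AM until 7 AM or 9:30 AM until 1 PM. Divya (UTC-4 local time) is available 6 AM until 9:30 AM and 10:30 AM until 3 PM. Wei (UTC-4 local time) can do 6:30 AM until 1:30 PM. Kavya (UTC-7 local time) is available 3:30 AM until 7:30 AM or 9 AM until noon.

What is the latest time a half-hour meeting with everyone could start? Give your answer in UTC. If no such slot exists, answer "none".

Sven in UTC: 08:00-09:00, 09:30-14:30, 16:00-19:00 (add 7h to convert from UTC-7).
Gita in UTC: 08:30-13:00, 15:30-19:00 (add 6h to convert from UTC-6).
Divya in UTC: 10:00-13:30, 14:30-19:00 (add 4h to convert from UTC-4).
Wei in UTC: 10:30-17:30 (add 4h to convert from UTC-4).
Kavya in UTC: 10:30-14:30, 16:00-19:00 (add 7h to convert from UTC-7).
Sven ∩ Gita: 08:30-09:00, 09:30-13:00, 16:00-19:00.
Sven ∩ Gita ∩ Divya: 10:00-13:00, 16:00-19:00.
Sven ∩ Gita ∩ Divya ∩ Wei: 10:30-13:00, 16:00-17:30.
Sven ∩ Gita ∩ Divya ∩ Wei ∩ Kavya: 10:30-13:00, 16:00-17:30.
The last common window of at least 30 minutes is 16:00-17:30; a 30-minute meeting can start as late as 17:00 and still end by 17:30.

17:00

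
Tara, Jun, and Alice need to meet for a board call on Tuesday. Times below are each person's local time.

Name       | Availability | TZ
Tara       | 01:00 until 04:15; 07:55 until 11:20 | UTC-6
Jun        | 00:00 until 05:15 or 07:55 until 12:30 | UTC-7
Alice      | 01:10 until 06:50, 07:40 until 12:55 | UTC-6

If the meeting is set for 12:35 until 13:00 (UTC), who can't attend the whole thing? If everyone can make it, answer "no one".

Tara in UTC: 07:00-10:15, 13:55-17:20 (add 6h to convert from UTC-6).
Jun in UTC: 07:00-12:15, 14:55-19:30 (add 7h to convert from UTC-7).
Alice in UTC: 07:10-12:50, 13:40-18:55 (add 6h to convert from UTC-6).
Tara: not fully free for 12:35-13:00. Jun: not fully free for 12:35-13:00. Alice: not fully free for 12:35-13:00.

Alice, Jun, Tara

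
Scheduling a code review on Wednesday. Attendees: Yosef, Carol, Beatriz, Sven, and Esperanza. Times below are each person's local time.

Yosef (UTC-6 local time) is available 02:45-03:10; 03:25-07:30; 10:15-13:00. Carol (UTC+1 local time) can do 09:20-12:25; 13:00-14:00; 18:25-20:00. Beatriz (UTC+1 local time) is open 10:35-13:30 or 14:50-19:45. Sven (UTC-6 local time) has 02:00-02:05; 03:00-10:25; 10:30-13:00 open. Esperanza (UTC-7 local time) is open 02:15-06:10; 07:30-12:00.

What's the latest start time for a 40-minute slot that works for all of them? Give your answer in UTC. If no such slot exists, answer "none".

18:05

Yosef in UTC: 08:45-09:10, 09:25-13:30, 16:15-19:00 (add 6h to convert from UTC-6).
Carol in UTC: 08:20-11:25, 12:00-13:00, 17:25-19:00 (subtract 1h to convert from UTC+1).
Beatriz in UTC: 09:35-12:30, 13:50-18:45 (subtract 1h to convert from UTC+1).
Sven in UTC: 08:00-08:05, 09:00-16:25, 16:30-19:00 (add 6h to convert from UTC-6).
Esperanza in UTC: 09:15-13:10, 14:30-19:00 (add 7h to convert from UTC-7).
Yosef ∩ Carol: 08:45-09:10, 09:25-11:25, 12:00-13:00, 17:25-19:00.
Yosef ∩ Carol ∩ Beatriz: 09:35-11:25, 12:00-12:30, 17:25-18:45.
Yosef ∩ Carol ∩ Beatriz ∩ Sven: 09:35-11:25, 12:00-12:30, 17:25-18:45.
Yosef ∩ Carol ∩ Beatriz ∩ Sven ∩ Esperanza: 09:35-11:25, 12:00-12:30, 17:25-18:45.
The last common window of at least 40 minutes is 17:25-18:45; a 40-minute meeting can start as late as 18:05 and still end by 18:45.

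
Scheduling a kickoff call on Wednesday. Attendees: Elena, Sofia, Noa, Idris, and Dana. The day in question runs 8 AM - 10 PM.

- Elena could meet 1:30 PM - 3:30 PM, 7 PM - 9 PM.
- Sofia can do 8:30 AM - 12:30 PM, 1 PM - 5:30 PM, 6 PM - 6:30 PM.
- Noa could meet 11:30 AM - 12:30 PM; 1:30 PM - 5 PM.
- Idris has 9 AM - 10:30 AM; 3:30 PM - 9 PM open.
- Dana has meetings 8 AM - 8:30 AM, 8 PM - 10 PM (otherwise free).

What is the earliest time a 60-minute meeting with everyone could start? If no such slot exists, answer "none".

none

Elena free: 13:30-15:30, 19:00-21:00.
Sofia free: 08:30-12:30, 13:00-17:30, 18:00-18:30.
Noa free: 11:30-12:30, 13:30-17:00.
Idris free: 09:00-10:30, 15:30-21:00.
Dana free: 08:30-20:00 (invert busy blocks within the working day).
Elena ∩ Sofia: 13:30-15:30.
Elena ∩ Sofia ∩ Noa: 13:30-15:30.
Elena ∩ Sofia ∩ Noa ∩ Idris: ∅.
Elena ∩ Sofia ∩ Noa ∩ Idris ∩ Dana: ∅.
There is no time when everyone is free.
No common window is at least 60 minutes long.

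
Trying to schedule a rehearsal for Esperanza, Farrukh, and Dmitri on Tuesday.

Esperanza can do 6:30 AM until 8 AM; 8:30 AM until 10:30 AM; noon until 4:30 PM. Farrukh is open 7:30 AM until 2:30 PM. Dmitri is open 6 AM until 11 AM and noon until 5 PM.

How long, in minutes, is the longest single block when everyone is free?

150

Esperanza ∩ Farrukh: 07:30-08:00, 08:30-10:30, 12:00-14:30.
Esperanza ∩ Farrukh ∩ Dmitri: 07:30-08:00, 08:30-10:30, 12:00-14:30.
The longest is 12:00-14:30 at 150 minutes.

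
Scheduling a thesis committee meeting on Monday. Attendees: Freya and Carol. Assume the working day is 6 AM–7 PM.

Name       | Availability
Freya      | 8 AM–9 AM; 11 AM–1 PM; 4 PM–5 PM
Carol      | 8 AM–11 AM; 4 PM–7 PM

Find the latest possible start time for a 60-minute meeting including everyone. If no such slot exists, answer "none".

16:00

Freya ∩ Carol: 08:00-09:00, 16:00-17:00.
The last common window of at least 60 minutes is 16:00-17:00; a 60-minute meeting can start as late as 16:00 and still end by 17:00.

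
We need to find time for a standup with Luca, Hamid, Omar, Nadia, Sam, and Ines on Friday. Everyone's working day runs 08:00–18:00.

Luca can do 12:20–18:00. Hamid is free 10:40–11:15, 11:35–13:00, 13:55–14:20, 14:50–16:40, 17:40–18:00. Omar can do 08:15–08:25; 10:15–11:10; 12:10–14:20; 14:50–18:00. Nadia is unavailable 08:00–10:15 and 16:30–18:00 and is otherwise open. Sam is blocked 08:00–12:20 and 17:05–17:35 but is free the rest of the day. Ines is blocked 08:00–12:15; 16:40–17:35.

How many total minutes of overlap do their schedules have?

165

Luca free: 12:20-18:00.
Hamid free: 10:40-11:15, 11:35-13:00, 13:55-14:20, 14:50-16:40, 17:40-18:00.
Omar free: 08:15-08:25, 10:15-11:10, 12:10-14:20, 14:50-18:00.
Nadia free: 10:15-16:30 (invert busy blocks within the working day).
Sam free: 12:20-17:05, 17:35-18:00 (invert busy blocks within the working day).
Ines free: 12:15-16:40, 17:35-18:00 (invert busy blocks within the working day).
Luca ∩ Hamid: 12:20-13:00, 13:55-14:20, 14:50-16:40, 17:40-18:00.
Luca ∩ Hamid ∩ Omar: 12:20-13:00, 13:55-14:20, 14:50-16:40, 17:40-18:00.
Luca ∩ Hamid ∩ Omar ∩ Nadia: 12:20-13:00, 13:55-14:20, 14:50-16:30.
Luca ∩ Hamid ∩ Omar ∩ Nadia ∩ Sam: 12:20-13:00, 13:55-14:20, 14:50-16:30.
Luca ∩ Hamid ∩ Omar ∩ Nadia ∩ Sam ∩ Ines: 12:20-13:00, 13:55-14:20, 14:50-16:30.
Summing the common windows: 40 + 25 + 100 = 165 minutes.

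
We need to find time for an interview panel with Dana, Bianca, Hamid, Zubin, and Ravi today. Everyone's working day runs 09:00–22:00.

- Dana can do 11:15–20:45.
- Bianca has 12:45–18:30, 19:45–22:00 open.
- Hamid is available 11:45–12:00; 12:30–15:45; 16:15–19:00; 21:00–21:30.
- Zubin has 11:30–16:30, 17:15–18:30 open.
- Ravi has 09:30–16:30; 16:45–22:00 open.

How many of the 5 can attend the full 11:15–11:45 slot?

Dana and Ravi can make the full 11:15-11:45 slot — that's 2.

2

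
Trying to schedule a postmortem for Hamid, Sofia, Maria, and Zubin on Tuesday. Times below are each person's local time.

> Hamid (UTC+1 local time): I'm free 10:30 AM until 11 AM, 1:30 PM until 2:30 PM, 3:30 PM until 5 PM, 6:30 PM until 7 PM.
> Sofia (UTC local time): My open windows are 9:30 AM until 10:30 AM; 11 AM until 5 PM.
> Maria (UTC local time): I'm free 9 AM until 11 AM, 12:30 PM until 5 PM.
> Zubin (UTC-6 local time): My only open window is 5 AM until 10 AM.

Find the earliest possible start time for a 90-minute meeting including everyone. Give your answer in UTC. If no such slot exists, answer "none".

14:30

Hamid in UTC: 09:30-10:00, 12:30-13:30, 14:30-16:00, 17:30-18:00 (subtract 1h to convert from UTC+1).
Sofia in UTC: 09:30-10:30, 11:00-17:00.
Maria in UTC: 09:00-11:00, 12:30-17:00.
Zubin in UTC: 11:00-16:00 (add 6h to convert from UTC-6).
Hamid ∩ Sofia: 09:30-10:00, 12:30-13:30, 14:30-16:00.
Hamid ∩ Sofia ∩ Maria: 09:30-10:00, 12:30-13:30, 14:30-16:00.
Hamid ∩ Sofia ∩ Maria ∩ Zubin: 12:30-13:30, 14:30-16:00.
The first common window of at least 90 minutes is 14:30-16:00, so the earliest start is 14:30.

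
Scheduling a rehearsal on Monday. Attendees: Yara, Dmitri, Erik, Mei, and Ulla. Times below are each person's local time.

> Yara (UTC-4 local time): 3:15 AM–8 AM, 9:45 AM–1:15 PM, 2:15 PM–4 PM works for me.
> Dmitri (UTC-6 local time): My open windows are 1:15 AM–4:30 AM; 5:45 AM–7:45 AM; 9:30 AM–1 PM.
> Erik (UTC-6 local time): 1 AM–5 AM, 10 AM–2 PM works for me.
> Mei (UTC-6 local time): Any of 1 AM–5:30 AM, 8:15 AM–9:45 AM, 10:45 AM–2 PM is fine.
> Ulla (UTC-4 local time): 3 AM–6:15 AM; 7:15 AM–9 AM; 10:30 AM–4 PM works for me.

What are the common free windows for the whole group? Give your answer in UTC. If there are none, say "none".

Yara in UTC: 07:15-12:00, 13:45-17:15, 18:15-20:00 (add 4h to convert from UTC-4).
Dmitri in UTC: 07:15-10:30, 11:45-13:45, 15:30-19:00 (add 6h to convert from UTC-6).
Erik in UTC: 07:00-11:00, 16:00-20:00 (add 6h to convert from UTC-6).
Mei in UTC: 07:00-11:30, 14:15-15:45, 16:45-20:00 (add 6h to convert from UTC-6).
Ulla in UTC: 07:00-10:15, 11:15-13:00, 14:30-20:00 (add 4h to convert from UTC-4).
Yara ∩ Dmitri: 07:15-10:30, 11:45-12:00, 15:30-17:15, 18:15-19:00.
Yara ∩ Dmitri ∩ Erik: 07:15-10:30, 16:00-17:15, 18:15-19:00.
Yara ∩ Dmitri ∩ Erik ∩ Mei: 07:15-10:30, 16:45-17:15, 18:15-19:00.
Yara ∩ Dmitri ∩ Erik ∩ Mei ∩ Ulla: 07:15-10:15, 16:45-17:15, 18:15-19:00.
Those are the intersection windows.

07:15-10:15, 16:45-17:15, 18:15-19:00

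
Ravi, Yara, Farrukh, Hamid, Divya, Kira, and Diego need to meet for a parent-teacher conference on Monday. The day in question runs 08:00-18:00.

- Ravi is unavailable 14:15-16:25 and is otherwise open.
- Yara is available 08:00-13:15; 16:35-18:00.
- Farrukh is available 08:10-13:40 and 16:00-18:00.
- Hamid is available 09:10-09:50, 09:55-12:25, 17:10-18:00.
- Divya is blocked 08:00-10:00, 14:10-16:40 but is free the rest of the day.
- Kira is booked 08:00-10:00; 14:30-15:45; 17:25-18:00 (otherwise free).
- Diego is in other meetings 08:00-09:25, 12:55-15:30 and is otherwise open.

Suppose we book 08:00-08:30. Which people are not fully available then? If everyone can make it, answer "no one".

Diego, Divya, Farrukh, Hamid, Kira

Ravi free: 08:00-14:15, 16:25-18:00 (invert busy blocks within the working day).
Yara free: 08:00-13:15, 16:35-18:00.
Farrukh free: 08:10-13:40, 16:00-18:00.
Hamid free: 09:10-09:50, 09:55-12:25, 17:10-18:00.
Divya free: 10:00-14:10, 16:40-18:00 (invert busy blocks within the working day).
Kira free: 10:00-14:30, 15:45-17:25 (invert busy blocks within the working day).
Diego free: 09:25-12:55, 15:30-18:00 (invert busy blocks within the working day).
Ravi: free for 08:00-08:30. Yara: free for 08:00-08:30. Farrukh: not fully free for 08:00-08:30. Hamid: not fully free for 08:00-08:30. Divya: not fully free for 08:00-08:30. Kira: not fully free for 08:00-08:30. Diego: not fully free for 08:00-08:30.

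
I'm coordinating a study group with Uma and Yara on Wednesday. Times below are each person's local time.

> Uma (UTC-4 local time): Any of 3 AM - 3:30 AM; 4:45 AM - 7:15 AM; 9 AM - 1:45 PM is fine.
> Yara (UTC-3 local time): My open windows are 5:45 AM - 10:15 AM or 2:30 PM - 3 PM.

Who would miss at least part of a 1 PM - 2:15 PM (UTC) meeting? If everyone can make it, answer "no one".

Uma in UTC: 07:00-07:30, 08:45-11:15, 13:00-17:45 (add 4h to convert from UTC-4).
Yara in UTC: 08:45-13:15, 17:30-18:00 (add 3h to convert from UTC-3).
Uma: free for 13:00-14:15. Yara: not fully free for 13:00-14:15.

Yara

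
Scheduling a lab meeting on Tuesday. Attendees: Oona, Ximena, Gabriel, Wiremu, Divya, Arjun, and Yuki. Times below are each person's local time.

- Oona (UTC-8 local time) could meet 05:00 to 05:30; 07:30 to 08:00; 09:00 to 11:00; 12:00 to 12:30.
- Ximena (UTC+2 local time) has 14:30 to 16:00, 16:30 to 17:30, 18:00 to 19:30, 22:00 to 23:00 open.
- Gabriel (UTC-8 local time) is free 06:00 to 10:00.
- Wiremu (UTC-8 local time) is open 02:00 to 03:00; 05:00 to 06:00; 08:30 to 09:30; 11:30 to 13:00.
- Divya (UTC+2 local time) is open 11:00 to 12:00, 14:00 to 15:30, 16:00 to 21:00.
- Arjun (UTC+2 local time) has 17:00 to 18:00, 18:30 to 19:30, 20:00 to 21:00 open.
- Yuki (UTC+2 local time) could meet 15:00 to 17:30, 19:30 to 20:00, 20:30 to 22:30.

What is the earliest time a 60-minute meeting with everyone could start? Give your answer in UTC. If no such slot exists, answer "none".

none

Oona in UTC: 13:00-13:30, 15:30-16:00, 17:00-19:00, 20:00-20:30 (add 8h to convert from UTC-8).
Ximena in UTC: 12:30-14:00, 14:30-15:30, 16:00-17:30, 20:00-21:00 (subtract 2h to convert from UTC+2).
Gabriel in UTC: 14:00-18:00 (add 8h to convert from UTC-8).
Wiremu in UTC: 10:00-11:00, 13:00-14:00, 16:30-17:30, 19:30-21:00 (add 8h to convert from UTC-8).
Divya in UTC: 09:00-10:00, 12:00-13:30, 14:00-19:00 (subtract 2h to convert from UTC+2).
Arjun in UTC: 15:00-16:00, 16:30-17:30, 18:00-19:00 (subtract 2h to convert from UTC+2).
Yuki in UTC: 13:00-15:30, 17:30-18:00, 18:30-20:30 (subtract 2h to convert from UTC+2).
Oona ∩ Ximena: 13:00-13:30, 17:00-17:30, 20:00-20:30.
Oona ∩ Ximena ∩ Gabriel: 17:00-17:30.
Oona ∩ Ximena ∩ Gabriel ∩ Wiremu: 17:00-17:30.
Oona ∩ Ximena ∩ Gabriel ∩ Wiremu ∩ Divya: 17:00-17:30.
Oona ∩ Ximena ∩ Gabriel ∩ Wiremu ∩ Divya ∩ Arjun: 17:00-17:30.
Oona ∩ Ximena ∩ Gabriel ∩ Wiremu ∩ Divya ∩ Arjun ∩ Yuki: ∅.
There is no time when everyone is free.
No common window is at least 60 minutes long.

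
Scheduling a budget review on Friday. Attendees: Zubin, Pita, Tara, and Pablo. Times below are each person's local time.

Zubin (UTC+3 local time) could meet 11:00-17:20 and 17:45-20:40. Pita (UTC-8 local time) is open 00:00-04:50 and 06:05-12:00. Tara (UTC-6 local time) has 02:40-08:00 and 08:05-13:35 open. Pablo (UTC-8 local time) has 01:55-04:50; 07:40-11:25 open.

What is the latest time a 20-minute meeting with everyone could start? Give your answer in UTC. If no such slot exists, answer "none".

17:20

Zubin in UTC: 08:00-14:20, 14:45-17:40 (subtract 3h to convert from UTC+3).
Pita in UTC: 08:00-12:50, 14:05-20:00 (add 8h to convert from UTC-8).
Tara in UTC: 08:40-14:00, 14:05-19:35 (add 6h to convert from UTC-6).
Pablo in UTC: 09:55-12:50, 15:40-19:25 (add 8h to convert from UTC-8).
Zubin ∩ Pita: 08:00-12:50, 14:05-14:20, 14:45-17:40.
Zubin ∩ Pita ∩ Tara: 08:40-12:50, 14:05-14:20, 14:45-17:40.
Zubin ∩ Pita ∩ Tara ∩ Pablo: 09:55-12:50, 15:40-17:40.
The last common window of at least 20 minutes is 15:40-17:40; a 20-minute meeting can start as late as 17:20 and still end by 17:40.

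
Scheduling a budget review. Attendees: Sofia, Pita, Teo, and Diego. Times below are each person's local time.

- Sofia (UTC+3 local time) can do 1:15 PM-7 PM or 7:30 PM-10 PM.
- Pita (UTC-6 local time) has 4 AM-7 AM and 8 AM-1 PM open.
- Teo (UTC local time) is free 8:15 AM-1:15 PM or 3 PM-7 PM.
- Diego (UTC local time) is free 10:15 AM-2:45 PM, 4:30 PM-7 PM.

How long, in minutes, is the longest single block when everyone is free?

Sofia in UTC: 10:15-16:00, 16:30-19:00 (subtract 3h to convert from UTC+3).
Pita in UTC: 10:00-13:00, 14:00-19:00 (add 6h to convert from UTC-6).
Teo in UTC: 08:15-13:15, 15:00-19:00.
Diego in UTC: 10:15-14:45, 16:30-19:00.
Sofia ∩ Pita: 10:15-13:00, 14:00-16:00, 16:30-19:00.
Sofia ∩ Pita ∩ Teo: 10:15-13:00, 15:00-16:00, 16:30-19:00.
Sofia ∩ Pita ∩ Teo ∩ Diego: 10:15-13:00, 16:30-19:00.
The longest is 10:15-13:00 at 165 minutes.

165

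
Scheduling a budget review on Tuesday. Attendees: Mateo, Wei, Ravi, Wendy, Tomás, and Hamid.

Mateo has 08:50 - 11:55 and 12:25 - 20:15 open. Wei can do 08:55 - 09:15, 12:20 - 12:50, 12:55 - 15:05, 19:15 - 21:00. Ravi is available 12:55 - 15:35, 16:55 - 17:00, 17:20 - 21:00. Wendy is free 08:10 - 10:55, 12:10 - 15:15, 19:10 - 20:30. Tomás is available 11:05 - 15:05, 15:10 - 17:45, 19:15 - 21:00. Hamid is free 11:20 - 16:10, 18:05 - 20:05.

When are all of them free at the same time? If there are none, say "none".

Mateo ∩ Wei: 08:55-09:15, 12:25-12:50, 12:55-15:05, 19:15-20:15.
Mateo ∩ Wei ∩ Ravi: 12:55-15:05, 19:15-20:15.
Mateo ∩ Wei ∩ Ravi ∩ Wendy: 12:55-15:05, 19:15-20:15.
Mateo ∩ Wei ∩ Ravi ∩ Wendy ∩ Tomás: 12:55-15:05, 19:15-20:15.
Mateo ∩ Wei ∩ Ravi ∩ Wendy ∩ Tomás ∩ Hamid: 12:55-15:05, 19:15-20:05.

12:55-15:05, 19:15-20:05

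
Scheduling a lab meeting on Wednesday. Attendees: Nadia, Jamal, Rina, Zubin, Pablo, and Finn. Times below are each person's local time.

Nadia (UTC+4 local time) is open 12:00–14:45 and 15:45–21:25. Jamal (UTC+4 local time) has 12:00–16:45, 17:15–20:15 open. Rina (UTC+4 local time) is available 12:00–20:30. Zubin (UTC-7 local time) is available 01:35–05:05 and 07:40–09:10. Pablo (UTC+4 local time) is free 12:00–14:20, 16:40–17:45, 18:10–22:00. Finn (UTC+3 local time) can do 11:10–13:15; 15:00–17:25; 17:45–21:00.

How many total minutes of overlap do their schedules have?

Nadia in UTC: 08:00-10:45, 11:45-17:25 (subtract 4h to convert from UTC+4).
Jamal in UTC: 08:00-12:45, 13:15-16:15 (subtract 4h to convert from UTC+4).
Rina in UTC: 08:00-16:30 (subtract 4h to convert from UTC+4).
Zubin in UTC: 08:35-12:05, 14:40-16:10 (add 7h to convert from UTC-7).
Pablo in UTC: 08:00-10:20, 12:40-13:45, 14:10-18:00 (subtract 4h to convert from UTC+4).
Finn in UTC: 08:10-10:15, 12:00-14:25, 14:45-18:00 (subtract 3h to convert from UTC+3).
Nadia ∩ Jamal: 08:00-10:45, 11:45-12:45, 13:15-16:15.
Nadia ∩ Jamal ∩ Rina: 08:00-10:45, 11:45-12:45, 13:15-16:15.
Nadia ∩ Jamal ∩ Rina ∩ Zubin: 08:35-10:45, 11:45-12:05, 14:40-16:10.
Nadia ∩ Jamal ∩ Rina ∩ Zubin ∩ Pablo: 08:35-10:20, 14:40-16:10.
Nadia ∩ Jamal ∩ Rina ∩ Zubin ∩ Pablo ∩ Finn: 08:35-10:15, 14:45-16:10.
Those are the intersection windows.
Summing the common windows: 100 + 85 = 185 minutes.

185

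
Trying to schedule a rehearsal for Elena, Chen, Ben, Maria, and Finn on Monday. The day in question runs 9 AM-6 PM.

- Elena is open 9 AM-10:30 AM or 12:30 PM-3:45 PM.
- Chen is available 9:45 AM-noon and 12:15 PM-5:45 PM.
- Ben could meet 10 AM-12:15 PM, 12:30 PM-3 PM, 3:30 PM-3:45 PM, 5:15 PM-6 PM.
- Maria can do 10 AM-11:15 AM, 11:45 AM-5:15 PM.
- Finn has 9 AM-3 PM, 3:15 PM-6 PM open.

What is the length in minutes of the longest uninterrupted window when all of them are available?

150

Elena ∩ Chen: 09:45-10:30, 12:30-15:45.
Elena ∩ Chen ∩ Ben: 10:00-10:30, 12:30-15:00, 15:30-15:45.
Elena ∩ Chen ∩ Ben ∩ Maria: 10:00-10:30, 12:30-15:00, 15:30-15:45.
Elena ∩ Chen ∩ Ben ∩ Maria ∩ Finn: 10:00-10:30, 12:30-15:00, 15:30-15:45.
The longest is 12:30-15:00 at 150 minutes.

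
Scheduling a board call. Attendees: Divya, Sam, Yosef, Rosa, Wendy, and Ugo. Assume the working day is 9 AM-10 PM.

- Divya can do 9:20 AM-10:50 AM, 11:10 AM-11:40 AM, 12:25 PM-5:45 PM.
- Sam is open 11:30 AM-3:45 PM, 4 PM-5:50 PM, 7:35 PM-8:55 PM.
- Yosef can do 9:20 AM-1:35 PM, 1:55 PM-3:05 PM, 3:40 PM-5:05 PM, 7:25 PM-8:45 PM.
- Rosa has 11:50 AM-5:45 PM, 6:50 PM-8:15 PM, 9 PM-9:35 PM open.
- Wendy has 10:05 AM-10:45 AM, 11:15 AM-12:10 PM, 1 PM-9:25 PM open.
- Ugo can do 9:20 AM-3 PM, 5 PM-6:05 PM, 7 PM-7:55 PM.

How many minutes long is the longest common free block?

Divya ∩ Sam: 11:30-11:40, 12:25-15:45, 16:00-17:45.
Divya ∩ Sam ∩ Yosef: 11:30-11:40, 12:25-13:35, 13:55-15:05, 15:40-15:45, 16:00-17:05.
Divya ∩ Sam ∩ Yosef ∩ Rosa: 12:25-13:35, 13:55-15:05, 15:40-15:45, 16:00-17:05.
Divya ∩ Sam ∩ Yosef ∩ Rosa ∩ Wendy: 13:00-13:35, 13:55-15:05, 15:40-15:45, 16:00-17:05.
Divya ∩ Sam ∩ Yosef ∩ Rosa ∩ Wendy ∩ Ugo: 13:00-13:35, 13:55-15:00, 17:00-17:05.
The longest is 13:55-15:00 at 65 minutes.

65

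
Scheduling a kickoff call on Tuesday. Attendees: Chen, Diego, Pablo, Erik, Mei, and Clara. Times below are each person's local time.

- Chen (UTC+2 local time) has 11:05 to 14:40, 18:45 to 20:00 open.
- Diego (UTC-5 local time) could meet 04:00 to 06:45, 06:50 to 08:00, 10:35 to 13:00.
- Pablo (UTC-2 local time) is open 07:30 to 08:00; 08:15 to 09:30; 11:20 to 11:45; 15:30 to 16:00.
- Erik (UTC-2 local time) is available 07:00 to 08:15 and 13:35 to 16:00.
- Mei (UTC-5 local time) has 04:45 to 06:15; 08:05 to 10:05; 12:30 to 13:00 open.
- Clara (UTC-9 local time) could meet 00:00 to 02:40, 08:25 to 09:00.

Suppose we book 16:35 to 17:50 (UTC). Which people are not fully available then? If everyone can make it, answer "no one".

Chen in UTC: 09:05-12:40, 16:45-18:00 (subtract 2h to convert from UTC+2).
Diego in UTC: 09:00-11:45, 11:50-13:00, 15:35-18:00 (add 5h to convert from UTC-5).
Pablo in UTC: 09:30-10:00, 10:15-11:30, 13:20-13:45, 17:30-18:00 (add 2h to convert from UTC-2).
Erik in UTC: 09:00-10:15, 15:35-18:00 (add 2h to convert from UTC-2).
Mei in UTC: 09:45-11:15, 13:05-15:05, 17:30-18:00 (add 5h to convert from UTC-5).
Clara in UTC: 09:00-11:40, 17:25-18:00 (add 9h to convert from UTC-9).
Chen: not fully free for 16:35-17:50. Diego: free for 16:35-17:50. Pablo: not fully free for 16:35-17:50. Erik: free for 16:35-17:50. Mei: not fully free for 16:35-17:50. Clara: not fully free for 16:35-17:50.

Chen, Clara, Mei, Pablo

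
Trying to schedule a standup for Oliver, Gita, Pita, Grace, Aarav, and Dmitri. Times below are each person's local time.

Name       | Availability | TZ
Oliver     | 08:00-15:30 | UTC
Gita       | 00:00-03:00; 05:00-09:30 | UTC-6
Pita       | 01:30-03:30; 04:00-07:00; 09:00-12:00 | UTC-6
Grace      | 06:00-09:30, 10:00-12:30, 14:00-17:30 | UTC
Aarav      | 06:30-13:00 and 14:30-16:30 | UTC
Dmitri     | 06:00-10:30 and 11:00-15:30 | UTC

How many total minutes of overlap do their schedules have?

180

Oliver in UTC: 08:00-15:30.
Gita in UTC: 06:00-09:00, 11:00-15:30 (add 6h to convert from UTC-6).
Pita in UTC: 07:30-09:30, 10:00-13:00, 15:00-18:00 (add 6h to convert from UTC-6).
Grace in UTC: 06:00-09:30, 10:00-12:30, 14:00-17:30.
Aarav in UTC: 06:30-13:00, 14:30-16:30.
Dmitri in UTC: 06:00-10:30, 11:00-15:30.
Oliver ∩ Gita: 08:00-09:00, 11:00-15:30.
Oliver ∩ Gita ∩ Pita: 08:00-09:00, 11:00-13:00, 15:00-15:30.
Oliver ∩ Gita ∩ Pita ∩ Grace: 08:00-09:00, 11:00-12:30, 15:00-15:30.
Oliver ∩ Gita ∩ Pita ∩ Grace ∩ Aarav: 08:00-09:00, 11:00-12:30, 15:00-15:30.
Oliver ∩ Gita ∩ Pita ∩ Grace ∩ Aarav ∩ Dmitri: 08:00-09:00, 11:00-12:30, 15:00-15:30.
Summing the common windows: 60 + 90 + 30 = 180 minutes.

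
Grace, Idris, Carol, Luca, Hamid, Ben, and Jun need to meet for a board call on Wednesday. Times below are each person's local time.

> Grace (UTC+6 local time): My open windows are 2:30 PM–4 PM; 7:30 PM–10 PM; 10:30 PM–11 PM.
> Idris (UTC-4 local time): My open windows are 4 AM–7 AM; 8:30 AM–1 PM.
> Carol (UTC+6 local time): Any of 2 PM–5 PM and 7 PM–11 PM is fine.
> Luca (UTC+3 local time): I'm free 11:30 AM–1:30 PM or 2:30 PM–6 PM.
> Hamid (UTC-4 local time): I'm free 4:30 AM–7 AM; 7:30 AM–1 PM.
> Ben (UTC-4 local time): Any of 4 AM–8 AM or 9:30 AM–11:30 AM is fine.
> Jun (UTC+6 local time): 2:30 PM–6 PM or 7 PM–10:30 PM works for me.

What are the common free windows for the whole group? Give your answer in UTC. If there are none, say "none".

Grace in UTC: 08:30-10:00, 13:30-16:00, 16:30-17:00 (subtract 6h to convert from UTC+6).
Idris in UTC: 08:00-11:00, 12:30-17:00 (add 4h to convert from UTC-4).
Carol in UTC: 08:00-11:00, 13:00-17:00 (subtract 6h to convert from UTC+6).
Luca in UTC: 08:30-10:30, 11:30-15:00 (subtract 3h to convert from UTC+3).
Hamid in UTC: 08:30-11:00, 11:30-17:00 (add 4h to convert from UTC-4).
Ben in UTC: 08:00-12:00, 13:30-15:30 (add 4h to convert from UTC-4).
Jun in UTC: 08:30-12:00, 13:00-16:30 (subtract 6h to convert from UTC+6).
Grace ∩ Idris: 08:30-10:00, 13:30-16:00, 16:30-17:00.
Grace ∩ Idris ∩ Carol: 08:30-10:00, 13:30-16:00, 16:30-17:00.
Grace ∩ Idris ∩ Carol ∩ Luca: 08:30-10:00, 13:30-15:00.
Grace ∩ Idris ∩ Carol ∩ Luca ∩ Hamid: 08:30-10:00, 13:30-15:00.
Grace ∩ Idris ∩ Carol ∩ Luca ∩ Hamid ∩ Ben: 08:30-10:00, 13:30-15:00.
Grace ∩ Idris ∩ Carol ∩ Luca ∩ Hamid ∩ Ben ∩ Jun: 08:30-10:00, 13:30-15:00.
Those are the intersection windows.

08:30-10:00, 13:30-15:00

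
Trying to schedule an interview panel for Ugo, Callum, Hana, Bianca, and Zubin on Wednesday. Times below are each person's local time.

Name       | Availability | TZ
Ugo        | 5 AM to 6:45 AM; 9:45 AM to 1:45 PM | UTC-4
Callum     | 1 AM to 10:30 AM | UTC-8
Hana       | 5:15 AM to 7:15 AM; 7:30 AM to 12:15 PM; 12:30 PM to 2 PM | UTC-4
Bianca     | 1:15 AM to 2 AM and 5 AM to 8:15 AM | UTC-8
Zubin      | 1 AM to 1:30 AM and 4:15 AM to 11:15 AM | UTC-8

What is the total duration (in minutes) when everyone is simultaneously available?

165

Ugo in UTC: 09:00-10:45, 13:45-17:45 (add 4h to convert from UTC-4).
Callum in UTC: 09:00-18:30 (add 8h to convert from UTC-8).
Hana in UTC: 09:15-11:15, 11:30-16:15, 16:30-18:00 (add 4h to convert from UTC-4).
Bianca in UTC: 09:15-10:00, 13:00-16:15 (add 8h to convert from UTC-8).
Zubin in UTC: 09:00-09:30, 12:15-19:15 (add 8h to convert from UTC-8).
Ugo ∩ Callum: 09:00-10:45, 13:45-17:45.
Ugo ∩ Callum ∩ Hana: 09:15-10:45, 13:45-16:15, 16:30-17:45.
Ugo ∩ Callum ∩ Hana ∩ Bianca: 09:15-10:00, 13:45-16:15.
Ugo ∩ Callum ∩ Hana ∩ Bianca ∩ Zubin: 09:15-09:30, 13:45-16:15.
So the common availability across everyone is 09:15-09:30, 13:45-16:15.
Summing the common windows: 15 + 150 = 165 minutes.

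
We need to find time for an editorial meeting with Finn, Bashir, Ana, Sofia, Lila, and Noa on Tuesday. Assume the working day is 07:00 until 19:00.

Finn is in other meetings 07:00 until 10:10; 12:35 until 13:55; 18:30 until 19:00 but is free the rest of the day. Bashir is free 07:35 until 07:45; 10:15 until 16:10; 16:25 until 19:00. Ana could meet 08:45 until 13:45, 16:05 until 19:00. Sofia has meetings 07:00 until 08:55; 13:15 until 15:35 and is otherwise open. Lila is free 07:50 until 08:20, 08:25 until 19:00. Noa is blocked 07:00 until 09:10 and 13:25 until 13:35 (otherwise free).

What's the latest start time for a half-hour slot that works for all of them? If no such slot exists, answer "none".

Finn free: 10:10-12:35, 13:55-18:30 (invert busy blocks within the working day).
Bashir free: 07:35-07:45, 10:15-16:10, 16:25-19:00.
Ana free: 08:45-13:45, 16:05-19:00.
Sofia free: 08:55-13:15, 15:35-19:00 (invert busy blocks within the working day).
Lila free: 07:50-08:20, 08:25-19:00.
Noa free: 09:10-13:25, 13:35-19:00 (invert busy blocks within the working day).
Finn ∩ Bashir: 10:15-12:35, 13:55-16:10, 16:25-18:30.
Finn ∩ Bashir ∩ Ana: 10:15-12:35, 16:05-16:10, 16:25-18:30.
Finn ∩ Bashir ∩ Ana ∩ Sofia: 10:15-12:35, 16:05-16:10, 16:25-18:30.
Finn ∩ Bashir ∩ Ana ∩ Sofia ∩ Lila: 10:15-12:35, 16:05-16:10, 16:25-18:30.
Finn ∩ Bashir ∩ Ana ∩ Sofia ∩ Lila ∩ Noa: 10:15-12:35, 16:05-16:10, 16:25-18:30.
Those are the intersection windows.
The last common window of at least 30 minutes is 16:25-18:30; a 30-minute meeting can start as late as 18:00 and still end by 18:30.

18:00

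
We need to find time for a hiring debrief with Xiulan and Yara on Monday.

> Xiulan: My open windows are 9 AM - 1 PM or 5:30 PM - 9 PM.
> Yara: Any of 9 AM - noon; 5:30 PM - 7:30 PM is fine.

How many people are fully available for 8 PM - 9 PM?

1

Xiulan can make the full 20:00-21:00 slot — that's 1.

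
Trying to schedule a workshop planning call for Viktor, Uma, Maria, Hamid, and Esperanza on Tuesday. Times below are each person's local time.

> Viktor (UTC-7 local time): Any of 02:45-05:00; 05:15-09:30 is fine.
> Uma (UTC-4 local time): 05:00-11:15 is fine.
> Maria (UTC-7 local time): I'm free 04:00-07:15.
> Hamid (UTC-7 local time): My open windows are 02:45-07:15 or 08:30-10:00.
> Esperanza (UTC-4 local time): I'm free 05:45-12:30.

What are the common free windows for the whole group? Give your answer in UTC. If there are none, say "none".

11:00-12:00, 12:15-14:15

Viktor in UTC: 09:45-12:00, 12:15-16:30 (add 7h to convert from UTC-7).
Uma in UTC: 09:00-15:15 (add 4h to convert from UTC-4).
Maria in UTC: 11:00-14:15 (add 7h to convert from UTC-7).
Hamid in UTC: 09:45-14:15, 15:30-17:00 (add 7h to convert from UTC-7).
Esperanza in UTC: 09:45-16:30 (add 4h to convert from UTC-4).
Viktor ∩ Uma: 09:45-12:00, 12:15-15:15.
Viktor ∩ Uma ∩ Maria: 11:00-12:00, 12:15-14:15.
Viktor ∩ Uma ∩ Maria ∩ Hamid: 11:00-12:00, 12:15-14:15.
Viktor ∩ Uma ∩ Maria ∩ Hamid ∩ Esperanza: 11:00-12:00, 12:15-14:15.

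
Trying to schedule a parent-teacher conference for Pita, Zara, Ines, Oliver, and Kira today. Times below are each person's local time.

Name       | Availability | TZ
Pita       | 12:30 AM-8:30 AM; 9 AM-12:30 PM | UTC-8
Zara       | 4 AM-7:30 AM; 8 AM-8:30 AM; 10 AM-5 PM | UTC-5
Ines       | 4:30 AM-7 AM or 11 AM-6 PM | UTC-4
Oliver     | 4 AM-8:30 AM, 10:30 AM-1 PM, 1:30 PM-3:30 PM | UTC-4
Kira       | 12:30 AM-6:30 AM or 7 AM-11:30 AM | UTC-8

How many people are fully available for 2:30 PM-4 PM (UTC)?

Pita in UTC: 08:30-16:30, 17:00-20:30 (add 8h to convert from UTC-8).
Zara in UTC: 09:00-12:30, 13:00-13:30, 15:00-22:00 (add 5h to convert from UTC-5).
Ines in UTC: 08:30-11:00, 15:00-22:00 (add 4h to convert from UTC-4).
Oliver in UTC: 08:00-12:30, 14:30-17:00, 17:30-19:30 (add 4h to convert from UTC-4).
Kira in UTC: 08:30-14:30, 15:00-19:30 (add 8h to convert from UTC-8).
Pita and Oliver can make the full 14:30-16:00 slot — that's 2.

2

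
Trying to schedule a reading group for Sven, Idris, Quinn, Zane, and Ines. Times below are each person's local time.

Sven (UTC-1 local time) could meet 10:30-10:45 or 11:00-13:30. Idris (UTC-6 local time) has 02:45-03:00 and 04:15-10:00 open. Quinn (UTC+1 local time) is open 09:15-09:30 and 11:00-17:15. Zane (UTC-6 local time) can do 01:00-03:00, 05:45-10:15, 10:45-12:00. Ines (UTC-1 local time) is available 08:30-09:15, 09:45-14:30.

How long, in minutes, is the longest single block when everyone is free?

150

Sven in UTC: 11:30-11:45, 12:00-14:30 (add 1h to convert from UTC-1).
Idris in UTC: 08:45-09:00, 10:15-16:00 (add 6h to convert from UTC-6).
Quinn in UTC: 08:15-08:30, 10:00-16:15 (subtract 1h to convert from UTC+1).
Zane in UTC: 07:00-09:00, 11:45-16:15, 16:45-18:00 (add 6h to convert from UTC-6).
Ines in UTC: 09:30-10:15, 10:45-15:30 (add 1h to convert from UTC-1).
Sven ∩ Idris: 11:30-11:45, 12:00-14:30.
Sven ∩ Idris ∩ Quinn: 11:30-11:45, 12:00-14:30.
Sven ∩ Idris ∩ Quinn ∩ Zane: 12:00-14:30.
Sven ∩ Idris ∩ Quinn ∩ Zane ∩ Ines: 12:00-14:30.
The longest is 12:00-14:30 at 150 minutes.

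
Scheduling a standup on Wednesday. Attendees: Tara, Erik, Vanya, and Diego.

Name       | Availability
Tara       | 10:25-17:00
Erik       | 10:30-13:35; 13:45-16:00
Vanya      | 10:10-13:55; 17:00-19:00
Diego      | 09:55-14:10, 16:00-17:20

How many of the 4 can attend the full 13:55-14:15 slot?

2

Tara and Erik can make the full 13:55-14:15 slot — that's 2.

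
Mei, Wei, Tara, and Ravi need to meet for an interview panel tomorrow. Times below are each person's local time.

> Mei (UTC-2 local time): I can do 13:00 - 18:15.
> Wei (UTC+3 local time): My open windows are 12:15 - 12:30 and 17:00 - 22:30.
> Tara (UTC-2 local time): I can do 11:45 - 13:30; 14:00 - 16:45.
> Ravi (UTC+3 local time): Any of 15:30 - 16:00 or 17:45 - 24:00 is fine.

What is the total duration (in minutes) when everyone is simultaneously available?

195

Mei in UTC: 15:00-20:15 (add 2h to convert from UTC-2).
Wei in UTC: 09:15-09:30, 14:00-19:30 (subtract 3h to convert from UTC+3).
Tara in UTC: 13:45-15:30, 16:00-18:45 (add 2h to convert from UTC-2).
Ravi in UTC: 12:30-13:00, 14:45-21:00 (subtract 3h to convert from UTC+3).
Mei ∩ Wei: 15:00-19:30.
Mei ∩ Wei ∩ Tara: 15:00-15:30, 16:00-18:45.
Mei ∩ Wei ∩ Tara ∩ Ravi: 15:00-15:30, 16:00-18:45.
So the common availability across everyone is 15:00-15:30, 16:00-18:45.
Summing the common windows: 30 + 165 = 195 minutes.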